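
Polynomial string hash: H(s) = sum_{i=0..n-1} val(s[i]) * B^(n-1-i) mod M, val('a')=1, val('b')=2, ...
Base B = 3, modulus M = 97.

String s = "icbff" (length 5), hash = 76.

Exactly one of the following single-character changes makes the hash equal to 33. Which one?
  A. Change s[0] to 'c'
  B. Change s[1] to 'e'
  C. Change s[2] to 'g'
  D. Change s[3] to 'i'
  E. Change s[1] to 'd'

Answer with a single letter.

Option A: s[0]='i'->'c', delta=(3-9)*3^4 mod 97 = 96, hash=76+96 mod 97 = 75
Option B: s[1]='c'->'e', delta=(5-3)*3^3 mod 97 = 54, hash=76+54 mod 97 = 33 <-- target
Option C: s[2]='b'->'g', delta=(7-2)*3^2 mod 97 = 45, hash=76+45 mod 97 = 24
Option D: s[3]='f'->'i', delta=(9-6)*3^1 mod 97 = 9, hash=76+9 mod 97 = 85
Option E: s[1]='c'->'d', delta=(4-3)*3^3 mod 97 = 27, hash=76+27 mod 97 = 6

Answer: B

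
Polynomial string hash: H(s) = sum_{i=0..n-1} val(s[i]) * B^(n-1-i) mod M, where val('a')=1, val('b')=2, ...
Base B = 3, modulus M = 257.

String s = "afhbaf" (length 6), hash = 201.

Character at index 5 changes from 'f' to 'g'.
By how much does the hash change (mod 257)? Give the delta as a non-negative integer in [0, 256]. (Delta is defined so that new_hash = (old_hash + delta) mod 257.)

Answer: 1

Derivation:
Delta formula: (val(new) - val(old)) * B^(n-1-k) mod M
  val('g') - val('f') = 7 - 6 = 1
  B^(n-1-k) = 3^0 mod 257 = 1
  Delta = 1 * 1 mod 257 = 1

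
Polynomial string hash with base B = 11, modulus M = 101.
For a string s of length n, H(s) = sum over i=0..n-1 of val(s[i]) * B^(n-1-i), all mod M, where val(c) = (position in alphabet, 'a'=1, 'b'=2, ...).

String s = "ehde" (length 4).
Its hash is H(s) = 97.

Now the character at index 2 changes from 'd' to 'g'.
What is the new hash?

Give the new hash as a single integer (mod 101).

Answer: 29

Derivation:
val('d') = 4, val('g') = 7
Position k = 2, exponent = n-1-k = 1
B^1 mod M = 11^1 mod 101 = 11
Delta = (7 - 4) * 11 mod 101 = 33
New hash = (97 + 33) mod 101 = 29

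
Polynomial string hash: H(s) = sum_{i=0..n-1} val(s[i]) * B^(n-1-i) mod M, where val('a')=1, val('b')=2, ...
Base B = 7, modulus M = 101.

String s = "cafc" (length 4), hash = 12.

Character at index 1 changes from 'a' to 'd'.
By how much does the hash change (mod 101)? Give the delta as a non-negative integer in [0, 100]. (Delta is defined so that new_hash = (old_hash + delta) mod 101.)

Answer: 46

Derivation:
Delta formula: (val(new) - val(old)) * B^(n-1-k) mod M
  val('d') - val('a') = 4 - 1 = 3
  B^(n-1-k) = 7^2 mod 101 = 49
  Delta = 3 * 49 mod 101 = 46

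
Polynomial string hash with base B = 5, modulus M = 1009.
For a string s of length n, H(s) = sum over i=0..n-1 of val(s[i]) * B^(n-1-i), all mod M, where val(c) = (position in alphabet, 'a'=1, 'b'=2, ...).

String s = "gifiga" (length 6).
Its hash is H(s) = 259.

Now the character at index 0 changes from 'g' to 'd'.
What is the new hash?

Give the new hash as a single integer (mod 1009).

Answer: 974

Derivation:
val('g') = 7, val('d') = 4
Position k = 0, exponent = n-1-k = 5
B^5 mod M = 5^5 mod 1009 = 98
Delta = (4 - 7) * 98 mod 1009 = 715
New hash = (259 + 715) mod 1009 = 974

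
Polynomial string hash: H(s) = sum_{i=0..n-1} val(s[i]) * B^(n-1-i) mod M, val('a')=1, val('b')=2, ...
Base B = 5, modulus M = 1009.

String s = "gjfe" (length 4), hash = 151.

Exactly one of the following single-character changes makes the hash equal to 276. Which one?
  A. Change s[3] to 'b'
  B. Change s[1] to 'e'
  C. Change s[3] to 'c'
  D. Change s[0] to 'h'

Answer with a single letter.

Option A: s[3]='e'->'b', delta=(2-5)*5^0 mod 1009 = 1006, hash=151+1006 mod 1009 = 148
Option B: s[1]='j'->'e', delta=(5-10)*5^2 mod 1009 = 884, hash=151+884 mod 1009 = 26
Option C: s[3]='e'->'c', delta=(3-5)*5^0 mod 1009 = 1007, hash=151+1007 mod 1009 = 149
Option D: s[0]='g'->'h', delta=(8-7)*5^3 mod 1009 = 125, hash=151+125 mod 1009 = 276 <-- target

Answer: D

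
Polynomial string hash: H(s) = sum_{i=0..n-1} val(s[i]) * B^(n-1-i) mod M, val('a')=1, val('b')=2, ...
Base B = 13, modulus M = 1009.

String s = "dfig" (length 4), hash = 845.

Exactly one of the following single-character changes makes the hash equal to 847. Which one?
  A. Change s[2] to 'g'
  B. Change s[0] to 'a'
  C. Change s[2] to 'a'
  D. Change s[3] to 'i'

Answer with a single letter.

Answer: D

Derivation:
Option A: s[2]='i'->'g', delta=(7-9)*13^1 mod 1009 = 983, hash=845+983 mod 1009 = 819
Option B: s[0]='d'->'a', delta=(1-4)*13^3 mod 1009 = 472, hash=845+472 mod 1009 = 308
Option C: s[2]='i'->'a', delta=(1-9)*13^1 mod 1009 = 905, hash=845+905 mod 1009 = 741
Option D: s[3]='g'->'i', delta=(9-7)*13^0 mod 1009 = 2, hash=845+2 mod 1009 = 847 <-- target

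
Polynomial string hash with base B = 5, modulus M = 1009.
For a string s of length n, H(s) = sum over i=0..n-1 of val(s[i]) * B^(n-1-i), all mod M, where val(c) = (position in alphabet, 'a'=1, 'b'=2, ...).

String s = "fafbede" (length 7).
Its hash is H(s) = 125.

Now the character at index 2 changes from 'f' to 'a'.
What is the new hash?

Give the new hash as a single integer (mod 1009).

Answer: 27

Derivation:
val('f') = 6, val('a') = 1
Position k = 2, exponent = n-1-k = 4
B^4 mod M = 5^4 mod 1009 = 625
Delta = (1 - 6) * 625 mod 1009 = 911
New hash = (125 + 911) mod 1009 = 27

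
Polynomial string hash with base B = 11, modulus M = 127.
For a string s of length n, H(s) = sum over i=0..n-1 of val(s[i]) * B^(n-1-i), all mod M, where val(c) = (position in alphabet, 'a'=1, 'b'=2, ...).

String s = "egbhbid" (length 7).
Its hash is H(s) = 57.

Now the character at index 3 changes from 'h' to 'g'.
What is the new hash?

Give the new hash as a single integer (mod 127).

val('h') = 8, val('g') = 7
Position k = 3, exponent = n-1-k = 3
B^3 mod M = 11^3 mod 127 = 61
Delta = (7 - 8) * 61 mod 127 = 66
New hash = (57 + 66) mod 127 = 123

Answer: 123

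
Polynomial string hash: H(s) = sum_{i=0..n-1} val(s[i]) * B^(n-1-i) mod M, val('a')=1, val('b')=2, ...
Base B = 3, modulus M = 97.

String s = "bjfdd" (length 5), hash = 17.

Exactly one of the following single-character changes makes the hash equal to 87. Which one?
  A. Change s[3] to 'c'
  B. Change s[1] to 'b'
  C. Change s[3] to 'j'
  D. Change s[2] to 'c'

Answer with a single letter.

Answer: D

Derivation:
Option A: s[3]='d'->'c', delta=(3-4)*3^1 mod 97 = 94, hash=17+94 mod 97 = 14
Option B: s[1]='j'->'b', delta=(2-10)*3^3 mod 97 = 75, hash=17+75 mod 97 = 92
Option C: s[3]='d'->'j', delta=(10-4)*3^1 mod 97 = 18, hash=17+18 mod 97 = 35
Option D: s[2]='f'->'c', delta=(3-6)*3^2 mod 97 = 70, hash=17+70 mod 97 = 87 <-- target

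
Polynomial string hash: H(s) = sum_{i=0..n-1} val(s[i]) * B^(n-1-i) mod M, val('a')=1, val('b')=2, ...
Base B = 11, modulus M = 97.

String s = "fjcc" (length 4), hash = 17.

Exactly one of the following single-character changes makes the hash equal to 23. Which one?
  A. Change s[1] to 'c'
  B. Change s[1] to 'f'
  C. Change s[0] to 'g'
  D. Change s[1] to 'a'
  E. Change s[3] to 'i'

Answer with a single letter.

Option A: s[1]='j'->'c', delta=(3-10)*11^2 mod 97 = 26, hash=17+26 mod 97 = 43
Option B: s[1]='j'->'f', delta=(6-10)*11^2 mod 97 = 1, hash=17+1 mod 97 = 18
Option C: s[0]='f'->'g', delta=(7-6)*11^3 mod 97 = 70, hash=17+70 mod 97 = 87
Option D: s[1]='j'->'a', delta=(1-10)*11^2 mod 97 = 75, hash=17+75 mod 97 = 92
Option E: s[3]='c'->'i', delta=(9-3)*11^0 mod 97 = 6, hash=17+6 mod 97 = 23 <-- target

Answer: E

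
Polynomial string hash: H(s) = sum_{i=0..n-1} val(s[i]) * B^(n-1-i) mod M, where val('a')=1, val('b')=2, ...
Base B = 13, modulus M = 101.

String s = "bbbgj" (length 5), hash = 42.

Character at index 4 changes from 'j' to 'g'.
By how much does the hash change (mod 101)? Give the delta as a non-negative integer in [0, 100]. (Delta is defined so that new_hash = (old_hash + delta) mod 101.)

Answer: 98

Derivation:
Delta formula: (val(new) - val(old)) * B^(n-1-k) mod M
  val('g') - val('j') = 7 - 10 = -3
  B^(n-1-k) = 13^0 mod 101 = 1
  Delta = -3 * 1 mod 101 = 98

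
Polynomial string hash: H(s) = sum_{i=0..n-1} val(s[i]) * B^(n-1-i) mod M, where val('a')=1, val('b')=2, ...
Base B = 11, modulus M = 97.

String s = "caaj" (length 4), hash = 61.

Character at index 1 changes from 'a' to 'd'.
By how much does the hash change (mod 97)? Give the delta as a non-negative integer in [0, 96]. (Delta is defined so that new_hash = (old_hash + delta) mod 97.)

Delta formula: (val(new) - val(old)) * B^(n-1-k) mod M
  val('d') - val('a') = 4 - 1 = 3
  B^(n-1-k) = 11^2 mod 97 = 24
  Delta = 3 * 24 mod 97 = 72

Answer: 72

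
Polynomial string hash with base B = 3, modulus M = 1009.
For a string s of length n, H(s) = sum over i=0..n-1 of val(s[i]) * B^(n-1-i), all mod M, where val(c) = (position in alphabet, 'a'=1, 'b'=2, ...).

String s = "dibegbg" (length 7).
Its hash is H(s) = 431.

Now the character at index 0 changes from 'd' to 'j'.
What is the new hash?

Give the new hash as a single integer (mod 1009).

val('d') = 4, val('j') = 10
Position k = 0, exponent = n-1-k = 6
B^6 mod M = 3^6 mod 1009 = 729
Delta = (10 - 4) * 729 mod 1009 = 338
New hash = (431 + 338) mod 1009 = 769

Answer: 769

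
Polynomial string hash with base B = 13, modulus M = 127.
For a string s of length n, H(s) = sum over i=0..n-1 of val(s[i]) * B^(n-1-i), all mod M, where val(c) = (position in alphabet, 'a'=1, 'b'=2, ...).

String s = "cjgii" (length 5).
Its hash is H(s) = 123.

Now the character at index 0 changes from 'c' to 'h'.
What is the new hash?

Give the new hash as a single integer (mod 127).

val('c') = 3, val('h') = 8
Position k = 0, exponent = n-1-k = 4
B^4 mod M = 13^4 mod 127 = 113
Delta = (8 - 3) * 113 mod 127 = 57
New hash = (123 + 57) mod 127 = 53

Answer: 53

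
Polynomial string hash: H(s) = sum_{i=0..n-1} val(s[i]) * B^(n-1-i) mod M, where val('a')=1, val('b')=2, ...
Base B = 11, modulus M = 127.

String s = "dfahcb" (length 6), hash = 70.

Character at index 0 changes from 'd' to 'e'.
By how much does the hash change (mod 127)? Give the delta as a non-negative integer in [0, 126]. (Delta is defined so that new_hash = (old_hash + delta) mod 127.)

Answer: 15

Derivation:
Delta formula: (val(new) - val(old)) * B^(n-1-k) mod M
  val('e') - val('d') = 5 - 4 = 1
  B^(n-1-k) = 11^5 mod 127 = 15
  Delta = 1 * 15 mod 127 = 15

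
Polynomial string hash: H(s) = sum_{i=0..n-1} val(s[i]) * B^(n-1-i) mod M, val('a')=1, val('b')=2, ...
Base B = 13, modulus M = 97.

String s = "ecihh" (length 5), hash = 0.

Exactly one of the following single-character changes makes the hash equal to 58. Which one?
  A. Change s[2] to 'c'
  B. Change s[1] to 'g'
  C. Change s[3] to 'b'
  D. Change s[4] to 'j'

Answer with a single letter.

Answer: B

Derivation:
Option A: s[2]='i'->'c', delta=(3-9)*13^2 mod 97 = 53, hash=0+53 mod 97 = 53
Option B: s[1]='c'->'g', delta=(7-3)*13^3 mod 97 = 58, hash=0+58 mod 97 = 58 <-- target
Option C: s[3]='h'->'b', delta=(2-8)*13^1 mod 97 = 19, hash=0+19 mod 97 = 19
Option D: s[4]='h'->'j', delta=(10-8)*13^0 mod 97 = 2, hash=0+2 mod 97 = 2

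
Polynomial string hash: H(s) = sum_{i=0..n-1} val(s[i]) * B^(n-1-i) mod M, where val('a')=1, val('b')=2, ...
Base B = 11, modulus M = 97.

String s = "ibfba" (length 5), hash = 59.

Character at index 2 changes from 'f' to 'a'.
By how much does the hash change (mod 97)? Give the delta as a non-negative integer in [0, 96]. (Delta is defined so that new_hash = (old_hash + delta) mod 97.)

Delta formula: (val(new) - val(old)) * B^(n-1-k) mod M
  val('a') - val('f') = 1 - 6 = -5
  B^(n-1-k) = 11^2 mod 97 = 24
  Delta = -5 * 24 mod 97 = 74

Answer: 74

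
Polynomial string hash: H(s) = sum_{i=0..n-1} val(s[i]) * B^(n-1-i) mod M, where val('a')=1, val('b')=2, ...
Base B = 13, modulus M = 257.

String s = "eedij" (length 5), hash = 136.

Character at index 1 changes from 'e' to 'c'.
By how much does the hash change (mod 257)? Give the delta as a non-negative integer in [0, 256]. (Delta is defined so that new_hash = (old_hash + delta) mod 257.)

Delta formula: (val(new) - val(old)) * B^(n-1-k) mod M
  val('c') - val('e') = 3 - 5 = -2
  B^(n-1-k) = 13^3 mod 257 = 141
  Delta = -2 * 141 mod 257 = 232

Answer: 232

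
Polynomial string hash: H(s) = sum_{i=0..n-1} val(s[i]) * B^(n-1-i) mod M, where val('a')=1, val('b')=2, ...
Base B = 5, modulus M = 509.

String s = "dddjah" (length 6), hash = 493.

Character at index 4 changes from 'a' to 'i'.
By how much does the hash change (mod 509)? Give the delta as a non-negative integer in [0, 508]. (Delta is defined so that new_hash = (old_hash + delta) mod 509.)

Delta formula: (val(new) - val(old)) * B^(n-1-k) mod M
  val('i') - val('a') = 9 - 1 = 8
  B^(n-1-k) = 5^1 mod 509 = 5
  Delta = 8 * 5 mod 509 = 40

Answer: 40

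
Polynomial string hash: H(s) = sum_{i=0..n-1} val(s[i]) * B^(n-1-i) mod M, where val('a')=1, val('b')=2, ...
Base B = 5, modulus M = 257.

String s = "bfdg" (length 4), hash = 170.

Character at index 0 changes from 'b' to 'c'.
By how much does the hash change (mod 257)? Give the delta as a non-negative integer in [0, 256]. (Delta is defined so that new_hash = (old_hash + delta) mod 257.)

Delta formula: (val(new) - val(old)) * B^(n-1-k) mod M
  val('c') - val('b') = 3 - 2 = 1
  B^(n-1-k) = 5^3 mod 257 = 125
  Delta = 1 * 125 mod 257 = 125

Answer: 125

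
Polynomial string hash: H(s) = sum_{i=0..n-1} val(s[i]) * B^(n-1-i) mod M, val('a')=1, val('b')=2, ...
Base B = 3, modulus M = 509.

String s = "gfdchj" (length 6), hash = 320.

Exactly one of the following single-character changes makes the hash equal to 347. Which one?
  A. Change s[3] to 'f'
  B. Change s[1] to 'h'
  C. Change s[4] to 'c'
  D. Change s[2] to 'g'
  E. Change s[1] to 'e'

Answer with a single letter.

Answer: A

Derivation:
Option A: s[3]='c'->'f', delta=(6-3)*3^2 mod 509 = 27, hash=320+27 mod 509 = 347 <-- target
Option B: s[1]='f'->'h', delta=(8-6)*3^4 mod 509 = 162, hash=320+162 mod 509 = 482
Option C: s[4]='h'->'c', delta=(3-8)*3^1 mod 509 = 494, hash=320+494 mod 509 = 305
Option D: s[2]='d'->'g', delta=(7-4)*3^3 mod 509 = 81, hash=320+81 mod 509 = 401
Option E: s[1]='f'->'e', delta=(5-6)*3^4 mod 509 = 428, hash=320+428 mod 509 = 239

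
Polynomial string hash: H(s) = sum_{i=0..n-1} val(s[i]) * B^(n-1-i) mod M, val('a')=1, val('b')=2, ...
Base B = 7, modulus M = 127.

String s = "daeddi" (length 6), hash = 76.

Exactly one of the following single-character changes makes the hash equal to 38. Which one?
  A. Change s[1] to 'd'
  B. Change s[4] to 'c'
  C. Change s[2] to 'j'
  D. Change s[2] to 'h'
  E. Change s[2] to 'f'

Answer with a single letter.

Option A: s[1]='a'->'d', delta=(4-1)*7^4 mod 127 = 91, hash=76+91 mod 127 = 40
Option B: s[4]='d'->'c', delta=(3-4)*7^1 mod 127 = 120, hash=76+120 mod 127 = 69
Option C: s[2]='e'->'j', delta=(10-5)*7^3 mod 127 = 64, hash=76+64 mod 127 = 13
Option D: s[2]='e'->'h', delta=(8-5)*7^3 mod 127 = 13, hash=76+13 mod 127 = 89
Option E: s[2]='e'->'f', delta=(6-5)*7^3 mod 127 = 89, hash=76+89 mod 127 = 38 <-- target

Answer: E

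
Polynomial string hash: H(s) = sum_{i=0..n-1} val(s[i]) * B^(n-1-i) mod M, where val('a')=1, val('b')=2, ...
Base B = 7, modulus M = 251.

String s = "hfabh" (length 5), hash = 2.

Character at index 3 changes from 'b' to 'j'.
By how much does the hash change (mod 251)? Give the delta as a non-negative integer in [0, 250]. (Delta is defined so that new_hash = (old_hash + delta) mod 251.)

Answer: 56

Derivation:
Delta formula: (val(new) - val(old)) * B^(n-1-k) mod M
  val('j') - val('b') = 10 - 2 = 8
  B^(n-1-k) = 7^1 mod 251 = 7
  Delta = 8 * 7 mod 251 = 56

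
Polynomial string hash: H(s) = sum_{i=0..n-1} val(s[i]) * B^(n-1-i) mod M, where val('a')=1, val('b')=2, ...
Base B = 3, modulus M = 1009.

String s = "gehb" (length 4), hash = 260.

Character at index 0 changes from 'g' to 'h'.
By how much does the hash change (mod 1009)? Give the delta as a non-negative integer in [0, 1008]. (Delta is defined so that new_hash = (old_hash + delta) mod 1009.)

Delta formula: (val(new) - val(old)) * B^(n-1-k) mod M
  val('h') - val('g') = 8 - 7 = 1
  B^(n-1-k) = 3^3 mod 1009 = 27
  Delta = 1 * 27 mod 1009 = 27

Answer: 27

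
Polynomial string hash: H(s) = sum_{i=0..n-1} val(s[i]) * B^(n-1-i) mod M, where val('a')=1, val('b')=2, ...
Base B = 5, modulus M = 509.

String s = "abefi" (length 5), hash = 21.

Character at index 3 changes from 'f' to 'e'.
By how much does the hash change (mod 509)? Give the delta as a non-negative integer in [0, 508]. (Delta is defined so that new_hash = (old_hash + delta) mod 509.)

Delta formula: (val(new) - val(old)) * B^(n-1-k) mod M
  val('e') - val('f') = 5 - 6 = -1
  B^(n-1-k) = 5^1 mod 509 = 5
  Delta = -1 * 5 mod 509 = 504

Answer: 504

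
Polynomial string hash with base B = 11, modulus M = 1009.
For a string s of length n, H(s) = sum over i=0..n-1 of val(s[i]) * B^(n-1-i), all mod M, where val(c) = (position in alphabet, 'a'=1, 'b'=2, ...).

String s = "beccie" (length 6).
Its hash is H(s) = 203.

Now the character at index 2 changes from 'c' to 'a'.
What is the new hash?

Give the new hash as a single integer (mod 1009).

Answer: 568

Derivation:
val('c') = 3, val('a') = 1
Position k = 2, exponent = n-1-k = 3
B^3 mod M = 11^3 mod 1009 = 322
Delta = (1 - 3) * 322 mod 1009 = 365
New hash = (203 + 365) mod 1009 = 568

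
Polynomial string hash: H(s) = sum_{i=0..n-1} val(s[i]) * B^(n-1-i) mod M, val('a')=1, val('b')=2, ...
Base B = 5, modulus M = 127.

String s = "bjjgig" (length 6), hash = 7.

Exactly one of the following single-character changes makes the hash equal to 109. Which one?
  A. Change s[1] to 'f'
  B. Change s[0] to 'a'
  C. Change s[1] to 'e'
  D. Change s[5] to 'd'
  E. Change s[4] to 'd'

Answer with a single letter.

Option A: s[1]='j'->'f', delta=(6-10)*5^4 mod 127 = 40, hash=7+40 mod 127 = 47
Option B: s[0]='b'->'a', delta=(1-2)*5^5 mod 127 = 50, hash=7+50 mod 127 = 57
Option C: s[1]='j'->'e', delta=(5-10)*5^4 mod 127 = 50, hash=7+50 mod 127 = 57
Option D: s[5]='g'->'d', delta=(4-7)*5^0 mod 127 = 124, hash=7+124 mod 127 = 4
Option E: s[4]='i'->'d', delta=(4-9)*5^1 mod 127 = 102, hash=7+102 mod 127 = 109 <-- target

Answer: E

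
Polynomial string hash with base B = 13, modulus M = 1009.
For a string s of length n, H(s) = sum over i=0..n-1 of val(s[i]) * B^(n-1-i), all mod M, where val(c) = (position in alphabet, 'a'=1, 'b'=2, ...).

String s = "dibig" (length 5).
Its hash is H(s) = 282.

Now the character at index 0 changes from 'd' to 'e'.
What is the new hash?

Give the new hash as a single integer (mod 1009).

val('d') = 4, val('e') = 5
Position k = 0, exponent = n-1-k = 4
B^4 mod M = 13^4 mod 1009 = 309
Delta = (5 - 4) * 309 mod 1009 = 309
New hash = (282 + 309) mod 1009 = 591

Answer: 591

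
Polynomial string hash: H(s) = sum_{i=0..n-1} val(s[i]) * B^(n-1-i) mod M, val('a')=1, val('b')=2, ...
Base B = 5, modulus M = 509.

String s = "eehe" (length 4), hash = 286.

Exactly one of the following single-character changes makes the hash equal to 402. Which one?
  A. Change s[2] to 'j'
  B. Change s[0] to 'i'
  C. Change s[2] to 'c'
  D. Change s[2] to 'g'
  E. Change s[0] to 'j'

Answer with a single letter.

Option A: s[2]='h'->'j', delta=(10-8)*5^1 mod 509 = 10, hash=286+10 mod 509 = 296
Option B: s[0]='e'->'i', delta=(9-5)*5^3 mod 509 = 500, hash=286+500 mod 509 = 277
Option C: s[2]='h'->'c', delta=(3-8)*5^1 mod 509 = 484, hash=286+484 mod 509 = 261
Option D: s[2]='h'->'g', delta=(7-8)*5^1 mod 509 = 504, hash=286+504 mod 509 = 281
Option E: s[0]='e'->'j', delta=(10-5)*5^3 mod 509 = 116, hash=286+116 mod 509 = 402 <-- target

Answer: E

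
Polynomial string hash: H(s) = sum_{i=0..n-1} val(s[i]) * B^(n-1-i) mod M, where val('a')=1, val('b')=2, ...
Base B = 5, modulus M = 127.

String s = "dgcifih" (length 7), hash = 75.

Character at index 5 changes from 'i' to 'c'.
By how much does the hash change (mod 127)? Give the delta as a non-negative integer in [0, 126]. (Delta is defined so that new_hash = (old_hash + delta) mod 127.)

Delta formula: (val(new) - val(old)) * B^(n-1-k) mod M
  val('c') - val('i') = 3 - 9 = -6
  B^(n-1-k) = 5^1 mod 127 = 5
  Delta = -6 * 5 mod 127 = 97

Answer: 97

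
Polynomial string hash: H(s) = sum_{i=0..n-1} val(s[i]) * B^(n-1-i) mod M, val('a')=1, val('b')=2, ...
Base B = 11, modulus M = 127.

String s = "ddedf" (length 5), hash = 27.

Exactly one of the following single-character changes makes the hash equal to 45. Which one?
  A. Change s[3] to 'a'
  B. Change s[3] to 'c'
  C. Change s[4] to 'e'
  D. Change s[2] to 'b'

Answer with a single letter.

Answer: D

Derivation:
Option A: s[3]='d'->'a', delta=(1-4)*11^1 mod 127 = 94, hash=27+94 mod 127 = 121
Option B: s[3]='d'->'c', delta=(3-4)*11^1 mod 127 = 116, hash=27+116 mod 127 = 16
Option C: s[4]='f'->'e', delta=(5-6)*11^0 mod 127 = 126, hash=27+126 mod 127 = 26
Option D: s[2]='e'->'b', delta=(2-5)*11^2 mod 127 = 18, hash=27+18 mod 127 = 45 <-- target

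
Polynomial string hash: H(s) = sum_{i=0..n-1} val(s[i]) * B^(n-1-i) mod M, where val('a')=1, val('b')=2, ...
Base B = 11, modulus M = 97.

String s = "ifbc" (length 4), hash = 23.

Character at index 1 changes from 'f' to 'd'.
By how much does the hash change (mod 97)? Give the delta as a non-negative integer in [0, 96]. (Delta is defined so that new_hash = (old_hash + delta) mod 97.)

Answer: 49

Derivation:
Delta formula: (val(new) - val(old)) * B^(n-1-k) mod M
  val('d') - val('f') = 4 - 6 = -2
  B^(n-1-k) = 11^2 mod 97 = 24
  Delta = -2 * 24 mod 97 = 49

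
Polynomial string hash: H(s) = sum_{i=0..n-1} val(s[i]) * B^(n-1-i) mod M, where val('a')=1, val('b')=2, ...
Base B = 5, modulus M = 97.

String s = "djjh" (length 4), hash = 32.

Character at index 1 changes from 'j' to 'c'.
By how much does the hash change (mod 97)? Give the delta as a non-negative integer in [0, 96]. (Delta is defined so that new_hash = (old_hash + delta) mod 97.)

Answer: 19

Derivation:
Delta formula: (val(new) - val(old)) * B^(n-1-k) mod M
  val('c') - val('j') = 3 - 10 = -7
  B^(n-1-k) = 5^2 mod 97 = 25
  Delta = -7 * 25 mod 97 = 19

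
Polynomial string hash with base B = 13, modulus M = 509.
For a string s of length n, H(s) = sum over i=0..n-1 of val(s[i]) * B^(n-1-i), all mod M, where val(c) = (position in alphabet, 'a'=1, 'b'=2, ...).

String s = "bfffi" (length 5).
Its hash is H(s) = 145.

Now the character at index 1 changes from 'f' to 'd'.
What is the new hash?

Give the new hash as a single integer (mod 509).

Answer: 332

Derivation:
val('f') = 6, val('d') = 4
Position k = 1, exponent = n-1-k = 3
B^3 mod M = 13^3 mod 509 = 161
Delta = (4 - 6) * 161 mod 509 = 187
New hash = (145 + 187) mod 509 = 332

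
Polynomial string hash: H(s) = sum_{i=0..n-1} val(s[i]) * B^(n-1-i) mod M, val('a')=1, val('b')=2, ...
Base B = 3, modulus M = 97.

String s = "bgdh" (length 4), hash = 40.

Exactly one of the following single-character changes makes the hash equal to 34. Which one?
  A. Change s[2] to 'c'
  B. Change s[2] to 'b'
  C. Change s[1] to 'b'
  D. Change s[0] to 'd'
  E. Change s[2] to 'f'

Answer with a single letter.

Option A: s[2]='d'->'c', delta=(3-4)*3^1 mod 97 = 94, hash=40+94 mod 97 = 37
Option B: s[2]='d'->'b', delta=(2-4)*3^1 mod 97 = 91, hash=40+91 mod 97 = 34 <-- target
Option C: s[1]='g'->'b', delta=(2-7)*3^2 mod 97 = 52, hash=40+52 mod 97 = 92
Option D: s[0]='b'->'d', delta=(4-2)*3^3 mod 97 = 54, hash=40+54 mod 97 = 94
Option E: s[2]='d'->'f', delta=(6-4)*3^1 mod 97 = 6, hash=40+6 mod 97 = 46

Answer: B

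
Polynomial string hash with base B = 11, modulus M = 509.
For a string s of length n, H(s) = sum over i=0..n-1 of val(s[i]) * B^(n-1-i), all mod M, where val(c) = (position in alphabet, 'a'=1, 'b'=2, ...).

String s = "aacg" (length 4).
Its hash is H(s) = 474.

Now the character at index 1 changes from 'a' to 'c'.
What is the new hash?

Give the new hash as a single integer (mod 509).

val('a') = 1, val('c') = 3
Position k = 1, exponent = n-1-k = 2
B^2 mod M = 11^2 mod 509 = 121
Delta = (3 - 1) * 121 mod 509 = 242
New hash = (474 + 242) mod 509 = 207

Answer: 207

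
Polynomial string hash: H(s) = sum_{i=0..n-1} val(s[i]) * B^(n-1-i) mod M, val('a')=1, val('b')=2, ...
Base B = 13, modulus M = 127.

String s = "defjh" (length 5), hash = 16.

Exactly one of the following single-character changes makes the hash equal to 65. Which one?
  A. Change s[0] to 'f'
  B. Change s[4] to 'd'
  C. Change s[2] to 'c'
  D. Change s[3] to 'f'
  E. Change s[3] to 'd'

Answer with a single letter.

Option A: s[0]='d'->'f', delta=(6-4)*13^4 mod 127 = 99, hash=16+99 mod 127 = 115
Option B: s[4]='h'->'d', delta=(4-8)*13^0 mod 127 = 123, hash=16+123 mod 127 = 12
Option C: s[2]='f'->'c', delta=(3-6)*13^2 mod 127 = 1, hash=16+1 mod 127 = 17
Option D: s[3]='j'->'f', delta=(6-10)*13^1 mod 127 = 75, hash=16+75 mod 127 = 91
Option E: s[3]='j'->'d', delta=(4-10)*13^1 mod 127 = 49, hash=16+49 mod 127 = 65 <-- target

Answer: E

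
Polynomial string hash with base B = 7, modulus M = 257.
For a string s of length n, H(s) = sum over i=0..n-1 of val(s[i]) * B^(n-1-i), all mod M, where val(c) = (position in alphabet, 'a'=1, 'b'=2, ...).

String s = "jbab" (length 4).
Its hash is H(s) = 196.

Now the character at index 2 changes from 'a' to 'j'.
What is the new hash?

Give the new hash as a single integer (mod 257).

Answer: 2

Derivation:
val('a') = 1, val('j') = 10
Position k = 2, exponent = n-1-k = 1
B^1 mod M = 7^1 mod 257 = 7
Delta = (10 - 1) * 7 mod 257 = 63
New hash = (196 + 63) mod 257 = 2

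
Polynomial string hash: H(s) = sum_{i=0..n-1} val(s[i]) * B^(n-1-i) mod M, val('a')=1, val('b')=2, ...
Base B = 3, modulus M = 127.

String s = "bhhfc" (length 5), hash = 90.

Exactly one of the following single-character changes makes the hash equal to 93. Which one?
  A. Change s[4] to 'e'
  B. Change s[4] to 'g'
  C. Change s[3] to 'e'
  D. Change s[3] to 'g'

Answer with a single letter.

Option A: s[4]='c'->'e', delta=(5-3)*3^0 mod 127 = 2, hash=90+2 mod 127 = 92
Option B: s[4]='c'->'g', delta=(7-3)*3^0 mod 127 = 4, hash=90+4 mod 127 = 94
Option C: s[3]='f'->'e', delta=(5-6)*3^1 mod 127 = 124, hash=90+124 mod 127 = 87
Option D: s[3]='f'->'g', delta=(7-6)*3^1 mod 127 = 3, hash=90+3 mod 127 = 93 <-- target

Answer: D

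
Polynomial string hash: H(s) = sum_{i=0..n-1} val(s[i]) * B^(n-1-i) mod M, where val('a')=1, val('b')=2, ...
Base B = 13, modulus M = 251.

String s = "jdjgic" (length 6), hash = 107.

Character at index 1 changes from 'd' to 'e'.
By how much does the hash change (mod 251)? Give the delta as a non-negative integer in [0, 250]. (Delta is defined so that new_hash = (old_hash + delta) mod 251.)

Answer: 198

Derivation:
Delta formula: (val(new) - val(old)) * B^(n-1-k) mod M
  val('e') - val('d') = 5 - 4 = 1
  B^(n-1-k) = 13^4 mod 251 = 198
  Delta = 1 * 198 mod 251 = 198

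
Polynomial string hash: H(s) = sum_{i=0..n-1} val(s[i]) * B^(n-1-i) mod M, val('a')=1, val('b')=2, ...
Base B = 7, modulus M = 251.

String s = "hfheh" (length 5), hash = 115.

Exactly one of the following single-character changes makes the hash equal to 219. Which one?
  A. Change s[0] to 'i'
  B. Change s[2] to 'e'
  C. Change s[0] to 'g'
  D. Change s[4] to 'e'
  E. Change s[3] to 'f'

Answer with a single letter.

Option A: s[0]='h'->'i', delta=(9-8)*7^4 mod 251 = 142, hash=115+142 mod 251 = 6
Option B: s[2]='h'->'e', delta=(5-8)*7^2 mod 251 = 104, hash=115+104 mod 251 = 219 <-- target
Option C: s[0]='h'->'g', delta=(7-8)*7^4 mod 251 = 109, hash=115+109 mod 251 = 224
Option D: s[4]='h'->'e', delta=(5-8)*7^0 mod 251 = 248, hash=115+248 mod 251 = 112
Option E: s[3]='e'->'f', delta=(6-5)*7^1 mod 251 = 7, hash=115+7 mod 251 = 122

Answer: B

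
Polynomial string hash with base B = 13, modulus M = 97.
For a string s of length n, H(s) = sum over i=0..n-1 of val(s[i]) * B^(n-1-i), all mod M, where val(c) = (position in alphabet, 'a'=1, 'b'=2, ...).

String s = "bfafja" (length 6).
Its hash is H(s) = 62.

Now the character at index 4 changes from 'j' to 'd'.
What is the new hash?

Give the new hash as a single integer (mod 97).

Answer: 81

Derivation:
val('j') = 10, val('d') = 4
Position k = 4, exponent = n-1-k = 1
B^1 mod M = 13^1 mod 97 = 13
Delta = (4 - 10) * 13 mod 97 = 19
New hash = (62 + 19) mod 97 = 81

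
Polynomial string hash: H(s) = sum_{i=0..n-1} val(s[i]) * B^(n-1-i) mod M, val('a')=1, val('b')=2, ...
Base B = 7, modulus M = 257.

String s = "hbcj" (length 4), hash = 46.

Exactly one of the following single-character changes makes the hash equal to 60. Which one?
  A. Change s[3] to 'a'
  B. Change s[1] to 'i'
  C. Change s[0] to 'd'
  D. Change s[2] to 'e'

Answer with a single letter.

Answer: D

Derivation:
Option A: s[3]='j'->'a', delta=(1-10)*7^0 mod 257 = 248, hash=46+248 mod 257 = 37
Option B: s[1]='b'->'i', delta=(9-2)*7^2 mod 257 = 86, hash=46+86 mod 257 = 132
Option C: s[0]='h'->'d', delta=(4-8)*7^3 mod 257 = 170, hash=46+170 mod 257 = 216
Option D: s[2]='c'->'e', delta=(5-3)*7^1 mod 257 = 14, hash=46+14 mod 257 = 60 <-- target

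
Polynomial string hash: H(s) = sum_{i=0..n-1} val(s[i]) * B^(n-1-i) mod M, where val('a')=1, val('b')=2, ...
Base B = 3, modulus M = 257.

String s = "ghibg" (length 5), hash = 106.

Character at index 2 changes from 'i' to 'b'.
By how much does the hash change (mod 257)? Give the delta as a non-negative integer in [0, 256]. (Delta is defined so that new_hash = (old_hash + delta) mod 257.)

Answer: 194

Derivation:
Delta formula: (val(new) - val(old)) * B^(n-1-k) mod M
  val('b') - val('i') = 2 - 9 = -7
  B^(n-1-k) = 3^2 mod 257 = 9
  Delta = -7 * 9 mod 257 = 194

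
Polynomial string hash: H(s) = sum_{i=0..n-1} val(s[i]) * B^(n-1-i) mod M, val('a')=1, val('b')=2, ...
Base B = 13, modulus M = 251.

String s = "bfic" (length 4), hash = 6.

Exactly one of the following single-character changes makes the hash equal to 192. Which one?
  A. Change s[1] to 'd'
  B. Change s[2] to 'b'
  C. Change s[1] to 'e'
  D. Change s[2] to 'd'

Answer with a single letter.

Answer: D

Derivation:
Option A: s[1]='f'->'d', delta=(4-6)*13^2 mod 251 = 164, hash=6+164 mod 251 = 170
Option B: s[2]='i'->'b', delta=(2-9)*13^1 mod 251 = 160, hash=6+160 mod 251 = 166
Option C: s[1]='f'->'e', delta=(5-6)*13^2 mod 251 = 82, hash=6+82 mod 251 = 88
Option D: s[2]='i'->'d', delta=(4-9)*13^1 mod 251 = 186, hash=6+186 mod 251 = 192 <-- target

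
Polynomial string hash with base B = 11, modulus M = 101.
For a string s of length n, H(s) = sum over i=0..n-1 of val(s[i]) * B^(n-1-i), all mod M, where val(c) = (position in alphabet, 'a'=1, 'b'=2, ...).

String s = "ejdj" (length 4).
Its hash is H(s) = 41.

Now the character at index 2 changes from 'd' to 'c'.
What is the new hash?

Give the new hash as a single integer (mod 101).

val('d') = 4, val('c') = 3
Position k = 2, exponent = n-1-k = 1
B^1 mod M = 11^1 mod 101 = 11
Delta = (3 - 4) * 11 mod 101 = 90
New hash = (41 + 90) mod 101 = 30

Answer: 30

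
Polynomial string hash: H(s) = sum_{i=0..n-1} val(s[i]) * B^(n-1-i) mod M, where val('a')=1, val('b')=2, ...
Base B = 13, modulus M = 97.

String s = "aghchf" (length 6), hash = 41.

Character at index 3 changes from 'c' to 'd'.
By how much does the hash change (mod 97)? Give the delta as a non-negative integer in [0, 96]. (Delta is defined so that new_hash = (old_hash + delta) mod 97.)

Delta formula: (val(new) - val(old)) * B^(n-1-k) mod M
  val('d') - val('c') = 4 - 3 = 1
  B^(n-1-k) = 13^2 mod 97 = 72
  Delta = 1 * 72 mod 97 = 72

Answer: 72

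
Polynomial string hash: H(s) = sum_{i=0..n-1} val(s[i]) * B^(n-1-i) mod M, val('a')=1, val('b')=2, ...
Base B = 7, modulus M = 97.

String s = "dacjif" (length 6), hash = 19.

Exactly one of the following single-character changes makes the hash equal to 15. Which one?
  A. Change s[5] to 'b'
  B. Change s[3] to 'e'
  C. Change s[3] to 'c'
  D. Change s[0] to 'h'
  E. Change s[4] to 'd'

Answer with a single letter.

Answer: A

Derivation:
Option A: s[5]='f'->'b', delta=(2-6)*7^0 mod 97 = 93, hash=19+93 mod 97 = 15 <-- target
Option B: s[3]='j'->'e', delta=(5-10)*7^2 mod 97 = 46, hash=19+46 mod 97 = 65
Option C: s[3]='j'->'c', delta=(3-10)*7^2 mod 97 = 45, hash=19+45 mod 97 = 64
Option D: s[0]='d'->'h', delta=(8-4)*7^5 mod 97 = 7, hash=19+7 mod 97 = 26
Option E: s[4]='i'->'d', delta=(4-9)*7^1 mod 97 = 62, hash=19+62 mod 97 = 81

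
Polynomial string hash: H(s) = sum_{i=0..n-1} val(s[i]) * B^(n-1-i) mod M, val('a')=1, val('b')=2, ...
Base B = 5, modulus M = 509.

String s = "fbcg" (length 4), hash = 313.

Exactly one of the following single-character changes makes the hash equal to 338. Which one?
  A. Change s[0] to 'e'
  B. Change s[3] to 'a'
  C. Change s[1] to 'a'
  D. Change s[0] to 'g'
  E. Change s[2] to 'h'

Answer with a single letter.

Option A: s[0]='f'->'e', delta=(5-6)*5^3 mod 509 = 384, hash=313+384 mod 509 = 188
Option B: s[3]='g'->'a', delta=(1-7)*5^0 mod 509 = 503, hash=313+503 mod 509 = 307
Option C: s[1]='b'->'a', delta=(1-2)*5^2 mod 509 = 484, hash=313+484 mod 509 = 288
Option D: s[0]='f'->'g', delta=(7-6)*5^3 mod 509 = 125, hash=313+125 mod 509 = 438
Option E: s[2]='c'->'h', delta=(8-3)*5^1 mod 509 = 25, hash=313+25 mod 509 = 338 <-- target

Answer: E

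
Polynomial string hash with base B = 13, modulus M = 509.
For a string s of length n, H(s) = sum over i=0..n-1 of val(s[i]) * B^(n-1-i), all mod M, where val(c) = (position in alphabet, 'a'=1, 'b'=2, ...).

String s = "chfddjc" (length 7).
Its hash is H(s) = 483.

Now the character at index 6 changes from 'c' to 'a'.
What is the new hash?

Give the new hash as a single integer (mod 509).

val('c') = 3, val('a') = 1
Position k = 6, exponent = n-1-k = 0
B^0 mod M = 13^0 mod 509 = 1
Delta = (1 - 3) * 1 mod 509 = 507
New hash = (483 + 507) mod 509 = 481

Answer: 481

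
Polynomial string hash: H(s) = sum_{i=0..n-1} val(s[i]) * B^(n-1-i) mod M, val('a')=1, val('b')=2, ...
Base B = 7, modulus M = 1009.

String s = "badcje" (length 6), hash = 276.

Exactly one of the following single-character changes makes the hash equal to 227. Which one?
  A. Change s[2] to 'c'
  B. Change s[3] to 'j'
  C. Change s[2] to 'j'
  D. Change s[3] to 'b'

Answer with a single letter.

Option A: s[2]='d'->'c', delta=(3-4)*7^3 mod 1009 = 666, hash=276+666 mod 1009 = 942
Option B: s[3]='c'->'j', delta=(10-3)*7^2 mod 1009 = 343, hash=276+343 mod 1009 = 619
Option C: s[2]='d'->'j', delta=(10-4)*7^3 mod 1009 = 40, hash=276+40 mod 1009 = 316
Option D: s[3]='c'->'b', delta=(2-3)*7^2 mod 1009 = 960, hash=276+960 mod 1009 = 227 <-- target

Answer: D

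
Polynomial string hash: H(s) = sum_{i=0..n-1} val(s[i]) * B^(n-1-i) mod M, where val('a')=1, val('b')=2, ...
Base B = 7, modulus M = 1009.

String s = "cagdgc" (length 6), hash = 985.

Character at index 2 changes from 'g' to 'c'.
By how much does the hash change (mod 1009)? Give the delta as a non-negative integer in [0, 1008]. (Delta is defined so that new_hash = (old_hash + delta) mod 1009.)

Delta formula: (val(new) - val(old)) * B^(n-1-k) mod M
  val('c') - val('g') = 3 - 7 = -4
  B^(n-1-k) = 7^3 mod 1009 = 343
  Delta = -4 * 343 mod 1009 = 646

Answer: 646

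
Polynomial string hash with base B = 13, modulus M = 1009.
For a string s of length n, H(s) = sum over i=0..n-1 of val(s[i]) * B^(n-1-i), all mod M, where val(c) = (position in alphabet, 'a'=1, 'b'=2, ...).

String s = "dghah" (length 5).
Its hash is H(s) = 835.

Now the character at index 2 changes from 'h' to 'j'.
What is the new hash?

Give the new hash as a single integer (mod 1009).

Answer: 164

Derivation:
val('h') = 8, val('j') = 10
Position k = 2, exponent = n-1-k = 2
B^2 mod M = 13^2 mod 1009 = 169
Delta = (10 - 8) * 169 mod 1009 = 338
New hash = (835 + 338) mod 1009 = 164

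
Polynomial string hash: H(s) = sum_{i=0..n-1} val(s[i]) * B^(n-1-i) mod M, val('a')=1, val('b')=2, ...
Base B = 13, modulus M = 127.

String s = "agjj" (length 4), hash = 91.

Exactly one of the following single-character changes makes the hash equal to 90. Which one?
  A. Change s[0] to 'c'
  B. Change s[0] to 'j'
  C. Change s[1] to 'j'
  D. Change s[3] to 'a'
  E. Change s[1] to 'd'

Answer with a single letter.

Answer: C

Derivation:
Option A: s[0]='a'->'c', delta=(3-1)*13^3 mod 127 = 76, hash=91+76 mod 127 = 40
Option B: s[0]='a'->'j', delta=(10-1)*13^3 mod 127 = 88, hash=91+88 mod 127 = 52
Option C: s[1]='g'->'j', delta=(10-7)*13^2 mod 127 = 126, hash=91+126 mod 127 = 90 <-- target
Option D: s[3]='j'->'a', delta=(1-10)*13^0 mod 127 = 118, hash=91+118 mod 127 = 82
Option E: s[1]='g'->'d', delta=(4-7)*13^2 mod 127 = 1, hash=91+1 mod 127 = 92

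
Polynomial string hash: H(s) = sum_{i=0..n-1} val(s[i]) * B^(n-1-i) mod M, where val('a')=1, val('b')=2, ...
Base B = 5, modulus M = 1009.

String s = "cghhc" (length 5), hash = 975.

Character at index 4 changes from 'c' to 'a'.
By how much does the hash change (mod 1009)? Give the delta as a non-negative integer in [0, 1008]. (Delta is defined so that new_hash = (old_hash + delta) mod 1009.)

Answer: 1007

Derivation:
Delta formula: (val(new) - val(old)) * B^(n-1-k) mod M
  val('a') - val('c') = 1 - 3 = -2
  B^(n-1-k) = 5^0 mod 1009 = 1
  Delta = -2 * 1 mod 1009 = 1007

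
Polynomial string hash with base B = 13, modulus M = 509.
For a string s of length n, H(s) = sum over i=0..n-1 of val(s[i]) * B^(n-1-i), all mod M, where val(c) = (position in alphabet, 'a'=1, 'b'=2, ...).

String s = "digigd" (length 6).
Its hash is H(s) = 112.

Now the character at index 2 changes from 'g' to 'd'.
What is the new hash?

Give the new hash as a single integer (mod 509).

Answer: 138

Derivation:
val('g') = 7, val('d') = 4
Position k = 2, exponent = n-1-k = 3
B^3 mod M = 13^3 mod 509 = 161
Delta = (4 - 7) * 161 mod 509 = 26
New hash = (112 + 26) mod 509 = 138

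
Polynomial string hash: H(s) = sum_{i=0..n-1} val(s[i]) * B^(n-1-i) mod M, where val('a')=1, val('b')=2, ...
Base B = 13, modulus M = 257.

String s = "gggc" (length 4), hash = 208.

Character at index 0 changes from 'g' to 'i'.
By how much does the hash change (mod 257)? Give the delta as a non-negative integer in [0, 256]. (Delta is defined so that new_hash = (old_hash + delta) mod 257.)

Delta formula: (val(new) - val(old)) * B^(n-1-k) mod M
  val('i') - val('g') = 9 - 7 = 2
  B^(n-1-k) = 13^3 mod 257 = 141
  Delta = 2 * 141 mod 257 = 25

Answer: 25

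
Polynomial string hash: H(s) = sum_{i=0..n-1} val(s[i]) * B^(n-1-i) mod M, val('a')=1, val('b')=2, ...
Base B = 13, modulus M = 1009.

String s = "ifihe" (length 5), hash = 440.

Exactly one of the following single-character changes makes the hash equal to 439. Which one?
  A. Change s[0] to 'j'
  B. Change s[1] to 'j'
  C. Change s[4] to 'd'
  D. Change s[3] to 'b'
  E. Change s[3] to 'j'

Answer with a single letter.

Answer: C

Derivation:
Option A: s[0]='i'->'j', delta=(10-9)*13^4 mod 1009 = 309, hash=440+309 mod 1009 = 749
Option B: s[1]='f'->'j', delta=(10-6)*13^3 mod 1009 = 716, hash=440+716 mod 1009 = 147
Option C: s[4]='e'->'d', delta=(4-5)*13^0 mod 1009 = 1008, hash=440+1008 mod 1009 = 439 <-- target
Option D: s[3]='h'->'b', delta=(2-8)*13^1 mod 1009 = 931, hash=440+931 mod 1009 = 362
Option E: s[3]='h'->'j', delta=(10-8)*13^1 mod 1009 = 26, hash=440+26 mod 1009 = 466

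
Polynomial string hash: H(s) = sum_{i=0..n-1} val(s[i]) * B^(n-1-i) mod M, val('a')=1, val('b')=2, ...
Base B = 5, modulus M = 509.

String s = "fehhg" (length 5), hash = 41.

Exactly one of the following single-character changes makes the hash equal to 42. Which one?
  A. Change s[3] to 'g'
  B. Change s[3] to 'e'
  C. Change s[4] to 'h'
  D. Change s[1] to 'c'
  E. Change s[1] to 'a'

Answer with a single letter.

Answer: C

Derivation:
Option A: s[3]='h'->'g', delta=(7-8)*5^1 mod 509 = 504, hash=41+504 mod 509 = 36
Option B: s[3]='h'->'e', delta=(5-8)*5^1 mod 509 = 494, hash=41+494 mod 509 = 26
Option C: s[4]='g'->'h', delta=(8-7)*5^0 mod 509 = 1, hash=41+1 mod 509 = 42 <-- target
Option D: s[1]='e'->'c', delta=(3-5)*5^3 mod 509 = 259, hash=41+259 mod 509 = 300
Option E: s[1]='e'->'a', delta=(1-5)*5^3 mod 509 = 9, hash=41+9 mod 509 = 50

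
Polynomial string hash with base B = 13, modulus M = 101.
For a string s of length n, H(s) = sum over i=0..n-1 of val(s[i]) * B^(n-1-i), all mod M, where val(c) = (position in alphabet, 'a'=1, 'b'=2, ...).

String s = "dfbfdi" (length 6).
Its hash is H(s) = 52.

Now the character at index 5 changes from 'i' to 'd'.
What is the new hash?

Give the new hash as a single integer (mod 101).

val('i') = 9, val('d') = 4
Position k = 5, exponent = n-1-k = 0
B^0 mod M = 13^0 mod 101 = 1
Delta = (4 - 9) * 1 mod 101 = 96
New hash = (52 + 96) mod 101 = 47

Answer: 47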